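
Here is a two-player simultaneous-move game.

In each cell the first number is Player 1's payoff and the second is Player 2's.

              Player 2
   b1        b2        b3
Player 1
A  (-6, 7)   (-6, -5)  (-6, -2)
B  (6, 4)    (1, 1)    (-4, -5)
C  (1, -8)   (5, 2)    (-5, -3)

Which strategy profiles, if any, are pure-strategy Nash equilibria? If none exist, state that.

(B, b1), (C, b2)

(A, b1): Player 1 can switch to B (-6 → 6). Not NE.
(A, b2): Player 1 can switch to B (-6 → 1). Not NE.
(A, b3): Player 1 can switch to B (-6 → -4). Not NE.
(B, b1): Player 1 gets 6, best alternative 1; Player 2 gets 4, best alternative 1. No profitable deviation — NE.
(B, b2): Player 1 can switch to C (1 → 5). Not NE.
(B, b3): Player 2 can switch to b1 (-5 → 4). Not NE.
(C, b1): Player 1 can switch to B (1 → 6). Not NE.
(C, b2): Player 1 gets 5, best alternative 1; Player 2 gets 2, best alternative -3. No profitable deviation — NE.
(C, b3): Player 1 can switch to B (-5 → -4). Not NE.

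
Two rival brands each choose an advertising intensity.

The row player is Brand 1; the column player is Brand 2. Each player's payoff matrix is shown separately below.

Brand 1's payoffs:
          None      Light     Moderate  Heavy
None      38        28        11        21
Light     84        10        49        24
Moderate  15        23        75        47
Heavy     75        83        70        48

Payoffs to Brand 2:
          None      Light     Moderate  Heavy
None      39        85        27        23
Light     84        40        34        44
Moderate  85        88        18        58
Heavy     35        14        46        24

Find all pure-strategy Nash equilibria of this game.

(None, None): Brand 1 can switch to Light (38 → 84). Not NE.
(None, Light): Brand 1 can switch to Heavy (28 → 83). Not NE.
(None, Moderate): Brand 1 can switch to Light (11 → 49). Not NE.
(None, Heavy): Brand 1 can switch to Light (21 → 24). Not NE.
(Light, None): Brand 1 gets 84, best alternative 75; Brand 2 gets 84, best alternative 44. No profitable deviation — NE.
(Light, Light): Brand 1 can switch to None (10 → 28). Not NE.
(Light, Moderate): Brand 1 can switch to Moderate (49 → 75). Not NE.
(Light, Heavy): Brand 1 can switch to Moderate (24 → 47). Not NE.
(Moderate, None): Brand 1 can switch to None (15 → 38). Not NE.
(The remaining 7 profiles each have a profitable deviation by the same check.)

Pure NE: (Light, None)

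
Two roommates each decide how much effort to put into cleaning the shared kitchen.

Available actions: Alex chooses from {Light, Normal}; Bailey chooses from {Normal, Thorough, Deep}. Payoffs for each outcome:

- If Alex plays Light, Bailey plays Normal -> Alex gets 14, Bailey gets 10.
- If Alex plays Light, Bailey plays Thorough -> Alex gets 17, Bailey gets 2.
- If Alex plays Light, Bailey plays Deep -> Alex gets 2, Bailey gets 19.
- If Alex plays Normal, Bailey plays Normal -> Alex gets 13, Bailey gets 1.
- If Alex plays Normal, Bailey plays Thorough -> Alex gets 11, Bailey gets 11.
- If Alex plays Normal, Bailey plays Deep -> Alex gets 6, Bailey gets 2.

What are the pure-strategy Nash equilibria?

(Light, Normal): Bailey can switch to Deep (10 → 19). Not NE.
(Light, Thorough): Bailey can switch to Normal (2 → 10). Not NE.
(Light, Deep): Alex can switch to Normal (2 → 6). Not NE.
(Normal, Normal): Alex can switch to Light (13 → 14). Not NE.
(Normal, Thorough): Alex can switch to Light (11 → 17). Not NE.
(Normal, Deep): Bailey can switch to Thorough (2 → 11). Not NE.

No pure-strategy Nash equilibrium.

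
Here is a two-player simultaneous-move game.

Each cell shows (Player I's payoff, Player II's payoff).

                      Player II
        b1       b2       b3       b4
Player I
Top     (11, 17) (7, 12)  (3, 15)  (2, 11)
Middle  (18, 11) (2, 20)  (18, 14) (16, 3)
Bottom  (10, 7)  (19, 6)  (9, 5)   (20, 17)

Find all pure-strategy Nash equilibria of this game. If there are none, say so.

(Top, b1): Player I can switch to Middle (11 → 18). Not NE.
(Top, b2): Player I can switch to Bottom (7 → 19). Not NE.
(Top, b3): Player I can switch to Middle (3 → 18). Not NE.
(Top, b4): Player I can switch to Middle (2 → 16). Not NE.
(Middle, b1): Player II can switch to b2 (11 → 20). Not NE.
(Middle, b2): Player I can switch to Top (2 → 7). Not NE.
(Bottom, b4): Player I gets 20, best alternative 16; Player II gets 17, best alternative 7. No profitable deviation — NE.
(The remaining 5 profiles each have a profitable deviation by the same check.)

Pure NE: (Bottom, b4)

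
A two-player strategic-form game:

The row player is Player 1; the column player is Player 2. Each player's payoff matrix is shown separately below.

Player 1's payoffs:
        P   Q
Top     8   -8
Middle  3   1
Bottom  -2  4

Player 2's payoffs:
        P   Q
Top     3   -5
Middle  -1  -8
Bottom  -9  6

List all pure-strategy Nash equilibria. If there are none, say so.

Pure-strategy Nash equilibria: (Top, P) and (Bottom, Q)

For each strategy profile, look for a profitable unilateral deviation.
(Top, P): Player 1 gets 8, best alternative 3; Player 2 gets 3, best alternative -5. No profitable deviation — NE.
(Top, Q): Player 1 can switch to Middle (-8 → 1). Not NE.
(Middle, P): Player 1 can switch to Top (3 → 8). Not NE.
(Middle, Q): Player 1 can switch to Bottom (1 → 4). Not NE.
(Bottom, P): Player 1 can switch to Top (-2 → 8). Not NE.
(Bottom, Q): Player 1 gets 4, best alternative 1; Player 2 gets 6, best alternative -9. No profitable deviation — NE.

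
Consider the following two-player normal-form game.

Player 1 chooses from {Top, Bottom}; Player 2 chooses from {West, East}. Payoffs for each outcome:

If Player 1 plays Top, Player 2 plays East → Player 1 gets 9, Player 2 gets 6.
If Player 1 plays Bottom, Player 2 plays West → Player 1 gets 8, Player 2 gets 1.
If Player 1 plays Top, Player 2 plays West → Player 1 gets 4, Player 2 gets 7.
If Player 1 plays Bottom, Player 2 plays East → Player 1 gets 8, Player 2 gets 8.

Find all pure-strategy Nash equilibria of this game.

none

Player 1 against West: payoffs 4, 8 → best response Bottom.
Player 1 against East: payoffs 9, 8 → best response Top.
Player 2 against Top: payoffs 7, 6 → best response West.
Player 2 against Bottom: payoffs 1, 8 → best response East.
No profile is a mutual best response for all players.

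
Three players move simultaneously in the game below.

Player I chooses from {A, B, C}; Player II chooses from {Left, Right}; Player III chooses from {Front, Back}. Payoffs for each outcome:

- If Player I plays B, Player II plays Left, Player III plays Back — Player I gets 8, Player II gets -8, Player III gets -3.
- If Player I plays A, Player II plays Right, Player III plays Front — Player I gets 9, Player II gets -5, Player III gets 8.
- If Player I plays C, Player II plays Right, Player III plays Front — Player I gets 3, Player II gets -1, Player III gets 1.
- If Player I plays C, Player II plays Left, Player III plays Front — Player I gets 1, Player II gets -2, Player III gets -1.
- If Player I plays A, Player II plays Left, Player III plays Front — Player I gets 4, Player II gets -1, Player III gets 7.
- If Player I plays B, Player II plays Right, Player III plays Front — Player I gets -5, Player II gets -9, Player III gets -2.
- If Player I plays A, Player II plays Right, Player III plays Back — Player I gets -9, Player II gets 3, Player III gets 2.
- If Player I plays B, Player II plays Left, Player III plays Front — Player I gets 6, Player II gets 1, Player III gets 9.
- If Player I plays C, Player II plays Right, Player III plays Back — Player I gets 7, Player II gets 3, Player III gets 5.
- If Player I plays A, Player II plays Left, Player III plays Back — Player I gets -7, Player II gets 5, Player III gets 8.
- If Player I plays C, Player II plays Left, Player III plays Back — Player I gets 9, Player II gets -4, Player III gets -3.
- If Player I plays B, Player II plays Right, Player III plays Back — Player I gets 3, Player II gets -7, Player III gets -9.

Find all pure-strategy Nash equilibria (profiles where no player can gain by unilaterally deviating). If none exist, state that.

Player I against (Left, Front): payoffs 4, 6, 1 → best response B.
Player I against (Left, Back): payoffs -7, 8, 9 → best response C.
Player I against (Right, Front): payoffs 9, -5, 3 → best response A.
Player I against (Right, Back): payoffs -9, 3, 7 → best response C.
Player II against (A, Front): payoffs -1, -5 → best response Left.
Player II against (A, Back): payoffs 5, 3 → best response Left.
Player II against (B, Front): payoffs 1, -9 → best response Left.
Player II against (B, Back): payoffs -8, -7 → best response Right.
Player II against (C, Front): payoffs -2, -1 → best response Right.
Player II against (C, Back): payoffs -4, 3 → best response Right.
Player III against (A, Left): payoffs 7, 8 → best response Back.
Player III against (A, Right): payoffs 8, 2 → best response Front.
Player III against (B, Left): payoffs 9, -3 → best response Front.
Player III against (B, Right): payoffs -2, -9 → best response Front.
Player III against (C, Left): payoffs -1, -3 → best response Front.
Player III against (C, Right): payoffs 1, 5 → best response Back.
Mutual best responses: (B, Left, Front); (C, Right, Back).

Pure-strategy Nash equilibria: (B, Left, Front), (C, Right, Back)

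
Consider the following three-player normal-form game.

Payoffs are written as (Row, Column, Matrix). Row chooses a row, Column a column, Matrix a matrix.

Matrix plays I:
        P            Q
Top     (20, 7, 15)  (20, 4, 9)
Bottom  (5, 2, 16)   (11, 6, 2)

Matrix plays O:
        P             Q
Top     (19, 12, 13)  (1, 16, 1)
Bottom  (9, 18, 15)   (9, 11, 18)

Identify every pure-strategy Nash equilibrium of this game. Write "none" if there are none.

The unique pure-strategy Nash equilibrium is (Top, P, I).

Row against (P, I): payoffs 20, 5 → best response Top.
Row against (P, O): payoffs 19, 9 → best response Top.
Row against (Q, I): payoffs 20, 11 → best response Top.
Row against (Q, O): payoffs 1, 9 → best response Bottom.
Column against (Top, I): payoffs 7, 4 → best response P.
Column against (Top, O): payoffs 12, 16 → best response Q.
Column against (Bottom, I): payoffs 2, 6 → best response Q.
Column against (Bottom, O): payoffs 18, 11 → best response P.
Matrix against (Top, P): payoffs 15, 13 → best response I.
Matrix against (Top, Q): payoffs 9, 1 → best response I.
Matrix against (Bottom, P): payoffs 16, 15 → best response I.
Matrix against (Bottom, Q): payoffs 2, 18 → best response O.
Mutual best responses: (Top, P, I).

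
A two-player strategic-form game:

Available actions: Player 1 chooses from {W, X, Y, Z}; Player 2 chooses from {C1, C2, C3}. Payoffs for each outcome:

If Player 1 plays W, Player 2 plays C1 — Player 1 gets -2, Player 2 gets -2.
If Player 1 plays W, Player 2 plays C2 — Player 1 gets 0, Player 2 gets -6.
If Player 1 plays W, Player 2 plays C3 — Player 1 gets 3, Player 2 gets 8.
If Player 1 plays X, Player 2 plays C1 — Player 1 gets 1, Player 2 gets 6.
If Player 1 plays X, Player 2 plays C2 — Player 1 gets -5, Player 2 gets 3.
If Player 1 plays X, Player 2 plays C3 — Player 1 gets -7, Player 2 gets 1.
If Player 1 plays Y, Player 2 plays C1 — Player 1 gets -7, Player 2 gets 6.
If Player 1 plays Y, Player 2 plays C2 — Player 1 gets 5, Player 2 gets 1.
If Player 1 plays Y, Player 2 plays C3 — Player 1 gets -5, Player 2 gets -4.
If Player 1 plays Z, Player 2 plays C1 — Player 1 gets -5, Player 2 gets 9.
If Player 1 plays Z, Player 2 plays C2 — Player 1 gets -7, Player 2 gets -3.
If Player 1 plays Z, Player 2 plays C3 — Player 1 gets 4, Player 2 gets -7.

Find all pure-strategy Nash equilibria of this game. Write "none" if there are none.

(X, C1)

Player 1 against C1: payoffs -2, 1, -7, -5 → best response X.
Player 1 against C2: payoffs 0, -5, 5, -7 → best response Y.
Player 1 against C3: payoffs 3, -7, -5, 4 → best response Z.
Player 2 against W: payoffs -2, -6, 8 → best response C3.
Player 2 against X: payoffs 6, 3, 1 → best response C1.
Player 2 against Y: payoffs 6, 1, -4 → best response C1.
Player 2 against Z: payoffs 9, -3, -7 → best response C1.
Mutual best responses: (X, C1).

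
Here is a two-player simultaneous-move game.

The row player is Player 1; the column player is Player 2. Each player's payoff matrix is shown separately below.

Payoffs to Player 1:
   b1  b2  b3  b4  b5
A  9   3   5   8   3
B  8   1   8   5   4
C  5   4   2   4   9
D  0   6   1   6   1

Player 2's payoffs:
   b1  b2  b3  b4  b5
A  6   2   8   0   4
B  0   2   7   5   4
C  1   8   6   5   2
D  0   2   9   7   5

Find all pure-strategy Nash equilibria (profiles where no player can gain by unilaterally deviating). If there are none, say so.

(A, b1): Player 2 can switch to b3 (6 → 8). Not NE.
(A, b2): Player 1 can switch to C (3 → 4). Not NE.
(A, b3): Player 1 can switch to B (5 → 8). Not NE.
(A, b4): Player 2 can switch to b1 (0 → 6). Not NE.
(A, b5): Player 1 can switch to B (3 → 4). Not NE.
(B, b1): Player 1 can switch to A (8 → 9). Not NE.
(B, b2): Player 1 can switch to A (1 → 3). Not NE.
(B, b3): Player 1 gets 8, best alternative 5; Player 2 gets 7, best alternative 5. No profitable deviation — NE.
(B, b4): Player 1 can switch to A (5 → 8). Not NE.
(B, b5): Player 1 can switch to C (4 → 9). Not NE.
(C, b1): Player 1 can switch to A (5 → 9). Not NE.
(C, b2): Player 1 can switch to D (4 → 6). Not NE.
(C, b3): Player 1 can switch to A (2 → 5). Not NE.
(The remaining 7 profiles each have a profitable deviation by the same check.)

Pure NE: (B, b3)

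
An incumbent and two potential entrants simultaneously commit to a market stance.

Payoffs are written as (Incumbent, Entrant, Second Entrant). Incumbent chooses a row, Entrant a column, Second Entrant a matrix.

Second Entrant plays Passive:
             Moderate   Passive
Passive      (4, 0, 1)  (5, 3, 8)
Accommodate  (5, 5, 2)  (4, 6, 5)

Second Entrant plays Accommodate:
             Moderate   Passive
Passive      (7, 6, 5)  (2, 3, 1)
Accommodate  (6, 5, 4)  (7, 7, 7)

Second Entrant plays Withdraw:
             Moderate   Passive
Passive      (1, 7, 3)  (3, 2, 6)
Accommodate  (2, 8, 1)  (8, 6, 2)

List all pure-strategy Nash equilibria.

Pure-strategy Nash equilibria: (Passive, Moderate, Accommodate) and (Passive, Passive, Passive) and (Accommodate, Passive, Accommodate)

(Passive, Moderate, Passive): Incumbent can switch to Accommodate (4 → 5). Not NE.
(Passive, Moderate, Accommodate): Incumbent gets 7, best alternative 6; Entrant gets 6, best alternative 3; Second Entrant gets 5, best alternative 3. No profitable deviation — NE.
(Passive, Moderate, Withdraw): Incumbent can switch to Accommodate (1 → 2). Not NE.
(Passive, Passive, Passive): Incumbent gets 5, best alternative 4; Entrant gets 3, best alternative 0; Second Entrant gets 8, best alternative 6. No profitable deviation — NE.
(Passive, Passive, Accommodate): Incumbent can switch to Accommodate (2 → 7). Not NE.
(Passive, Passive, Withdraw): Incumbent can switch to Accommodate (3 → 8). Not NE.
(Accommodate, Moderate, Passive): Entrant can switch to Passive (5 → 6). Not NE.
(Accommodate, Moderate, Accommodate): Incumbent can switch to Passive (6 → 7). Not NE.
(Accommodate, Moderate, Withdraw): Second Entrant can switch to Passive (1 → 2). Not NE.
(Accommodate, Passive, Passive): Incumbent can switch to Passive (4 → 5). Not NE.
(Accommodate, Passive, Accommodate): Incumbent gets 7, best alternative 2; Entrant gets 7, best alternative 5; Second Entrant gets 7, best alternative 5. No profitable deviation — NE.
(The remaining 1 profile has a profitable deviation by the same check.)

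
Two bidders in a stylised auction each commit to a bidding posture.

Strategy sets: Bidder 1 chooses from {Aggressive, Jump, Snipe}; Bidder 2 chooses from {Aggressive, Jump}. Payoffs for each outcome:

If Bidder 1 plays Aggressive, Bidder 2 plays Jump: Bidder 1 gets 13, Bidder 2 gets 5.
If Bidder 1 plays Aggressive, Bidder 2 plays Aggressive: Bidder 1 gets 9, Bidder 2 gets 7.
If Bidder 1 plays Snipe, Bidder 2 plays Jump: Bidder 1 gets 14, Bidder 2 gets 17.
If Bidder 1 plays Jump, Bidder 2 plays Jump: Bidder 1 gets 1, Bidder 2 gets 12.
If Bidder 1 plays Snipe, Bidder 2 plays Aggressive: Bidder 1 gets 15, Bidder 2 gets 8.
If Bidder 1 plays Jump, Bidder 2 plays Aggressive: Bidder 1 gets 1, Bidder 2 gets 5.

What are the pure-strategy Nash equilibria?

The unique pure-strategy Nash equilibrium is (Snipe, Jump).

(Aggressive, Aggressive): Bidder 1 can switch to Snipe (9 → 15). Not NE.
(Aggressive, Jump): Bidder 1 can switch to Snipe (13 → 14). Not NE.
(Jump, Aggressive): Bidder 1 can switch to Aggressive (1 → 9). Not NE.
(Jump, Jump): Bidder 1 can switch to Aggressive (1 → 13). Not NE.
(Snipe, Aggressive): Bidder 2 can switch to Jump (8 → 17). Not NE.
(Snipe, Jump): Bidder 1 gets 14, best alternative 13; Bidder 2 gets 17, best alternative 8. No profitable deviation — NE.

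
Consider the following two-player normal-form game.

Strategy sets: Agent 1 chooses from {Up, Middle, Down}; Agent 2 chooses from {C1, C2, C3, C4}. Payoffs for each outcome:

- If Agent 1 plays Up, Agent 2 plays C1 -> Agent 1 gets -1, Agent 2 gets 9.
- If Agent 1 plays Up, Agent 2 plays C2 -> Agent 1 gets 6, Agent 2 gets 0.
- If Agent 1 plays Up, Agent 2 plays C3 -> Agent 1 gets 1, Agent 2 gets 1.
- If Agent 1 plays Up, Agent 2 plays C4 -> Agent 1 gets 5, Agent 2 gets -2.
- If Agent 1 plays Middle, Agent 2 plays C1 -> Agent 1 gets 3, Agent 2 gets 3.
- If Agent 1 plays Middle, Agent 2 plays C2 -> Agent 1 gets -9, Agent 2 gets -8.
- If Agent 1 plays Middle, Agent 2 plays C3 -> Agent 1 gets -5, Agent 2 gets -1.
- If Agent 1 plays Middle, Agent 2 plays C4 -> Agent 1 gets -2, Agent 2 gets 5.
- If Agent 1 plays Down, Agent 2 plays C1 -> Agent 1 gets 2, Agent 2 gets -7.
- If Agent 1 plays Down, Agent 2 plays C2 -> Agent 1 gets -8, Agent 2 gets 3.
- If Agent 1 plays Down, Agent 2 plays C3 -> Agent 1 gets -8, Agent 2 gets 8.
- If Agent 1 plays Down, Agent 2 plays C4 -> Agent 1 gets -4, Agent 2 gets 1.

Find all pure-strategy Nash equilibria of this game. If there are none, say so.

Agent 1 against C1: payoffs -1, 3, 2 → best response Middle.
Agent 1 against C2: payoffs 6, -9, -8 → best response Up.
Agent 1 against C3: payoffs 1, -5, -8 → best response Up.
Agent 1 against C4: payoffs 5, -2, -4 → best response Up.
Agent 2 against Up: payoffs 9, 0, 1, -2 → best response C1.
Agent 2 against Middle: payoffs 3, -8, -1, 5 → best response C4.
Agent 2 against Down: payoffs -7, 3, 8, 1 → best response C3.
No profile is a mutual best response for all players.

This game has no pure Nash equilibrium.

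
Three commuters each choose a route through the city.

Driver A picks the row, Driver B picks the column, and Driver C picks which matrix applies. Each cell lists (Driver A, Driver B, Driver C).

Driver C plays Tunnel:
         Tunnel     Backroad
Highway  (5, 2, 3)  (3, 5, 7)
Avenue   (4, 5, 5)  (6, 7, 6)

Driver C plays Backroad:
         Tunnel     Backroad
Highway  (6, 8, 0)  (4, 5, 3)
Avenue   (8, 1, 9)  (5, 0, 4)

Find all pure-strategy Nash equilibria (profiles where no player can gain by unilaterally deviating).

Pure-strategy Nash equilibria: (Avenue, Tunnel, Backroad); (Avenue, Backroad, Tunnel)

Driver A against (Tunnel, Tunnel): payoffs 5, 4 → best response Highway.
Driver A against (Tunnel, Backroad): payoffs 6, 8 → best response Avenue.
Driver A against (Backroad, Tunnel): payoffs 3, 6 → best response Avenue.
Driver A against (Backroad, Backroad): payoffs 4, 5 → best response Avenue.
Driver B against (Highway, Tunnel): payoffs 2, 5 → best response Backroad.
Driver B against (Highway, Backroad): payoffs 8, 5 → best response Tunnel.
Driver B against (Avenue, Tunnel): payoffs 5, 7 → best response Backroad.
Driver B against (Avenue, Backroad): payoffs 1, 0 → best response Tunnel.
Driver C against (Highway, Tunnel): payoffs 3, 0 → best response Tunnel.
Driver C against (Highway, Backroad): payoffs 7, 3 → best response Tunnel.
Driver C against (Avenue, Tunnel): payoffs 5, 9 → best response Backroad.
Driver C against (Avenue, Backroad): payoffs 6, 4 → best response Tunnel.
Mutual best responses: (Avenue, Tunnel, Backroad); (Avenue, Backroad, Tunnel).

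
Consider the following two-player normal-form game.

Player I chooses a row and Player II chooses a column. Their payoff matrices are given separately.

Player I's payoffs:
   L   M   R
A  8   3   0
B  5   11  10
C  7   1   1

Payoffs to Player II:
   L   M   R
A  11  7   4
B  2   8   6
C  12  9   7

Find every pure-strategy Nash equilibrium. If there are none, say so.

(A, L): Player I gets 8, best alternative 7; Player II gets 11, best alternative 7. No profitable deviation — NE.
(A, M): Player I can switch to B (3 → 11). Not NE.
(A, R): Player I can switch to B (0 → 10). Not NE.
(B, L): Player I can switch to A (5 → 8). Not NE.
(B, M): Player I gets 11, best alternative 3; Player II gets 8, best alternative 6. No profitable deviation — NE.
(B, R): Player II can switch to M (6 → 8). Not NE.
(C, L): Player I can switch to A (7 → 8). Not NE.
(C, M): Player I can switch to A (1 → 3). Not NE.
(The remaining 1 profile has a profitable deviation by the same check.)

The pure Nash equilibria are (A, L) and (B, M).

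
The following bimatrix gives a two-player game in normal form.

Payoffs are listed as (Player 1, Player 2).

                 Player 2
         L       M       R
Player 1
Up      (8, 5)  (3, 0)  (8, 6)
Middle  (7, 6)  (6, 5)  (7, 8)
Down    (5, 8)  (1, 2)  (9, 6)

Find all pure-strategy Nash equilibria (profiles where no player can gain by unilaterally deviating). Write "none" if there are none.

(Up, L): Player 2 can switch to R (5 → 6). Not NE.
(Up, M): Player 1 can switch to Middle (3 → 6). Not NE.
(Up, R): Player 1 can switch to Down (8 → 9). Not NE.
(Middle, L): Player 1 can switch to Up (7 → 8). Not NE.
(Middle, M): Player 2 can switch to L (5 → 6). Not NE.
(Middle, R): Player 1 can switch to Up (7 → 8). Not NE.
(Down, L): Player 1 can switch to Up (5 → 8). Not NE.
(Down, M): Player 1 can switch to Up (1 → 3). Not NE.
(Down, R): Player 2 can switch to L (6 → 8). Not NE.

none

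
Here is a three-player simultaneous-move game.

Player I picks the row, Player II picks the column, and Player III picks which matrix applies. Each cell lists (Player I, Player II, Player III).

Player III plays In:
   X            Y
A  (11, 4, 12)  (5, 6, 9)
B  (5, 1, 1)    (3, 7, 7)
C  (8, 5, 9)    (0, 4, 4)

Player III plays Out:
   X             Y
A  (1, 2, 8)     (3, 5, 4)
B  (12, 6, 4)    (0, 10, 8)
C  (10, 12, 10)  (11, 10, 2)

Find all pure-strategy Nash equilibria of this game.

(A, X, In): Player II can switch to Y (4 → 6). Not NE.
(A, X, Out): Player I can switch to B (1 → 12). Not NE.
(A, Y, In): Player I gets 5, best alternative 3; Player II gets 6, best alternative 4; Player III gets 9, best alternative 4. No profitable deviation — NE.
(A, Y, Out): Player I can switch to C (3 → 11). Not NE.
(B, X, In): Player I can switch to A (5 → 11). Not NE.
(B, X, Out): Player II can switch to Y (6 → 10). Not NE.
(B, Y, In): Player I can switch to A (3 → 5). Not NE.
(B, Y, Out): Player I can switch to A (0 → 3). Not NE.
(C, X, In): Player I can switch to A (8 → 11). Not NE.
(The remaining 3 profiles each have a profitable deviation by the same check.)

The unique pure-strategy Nash equilibrium is (A, Y, In).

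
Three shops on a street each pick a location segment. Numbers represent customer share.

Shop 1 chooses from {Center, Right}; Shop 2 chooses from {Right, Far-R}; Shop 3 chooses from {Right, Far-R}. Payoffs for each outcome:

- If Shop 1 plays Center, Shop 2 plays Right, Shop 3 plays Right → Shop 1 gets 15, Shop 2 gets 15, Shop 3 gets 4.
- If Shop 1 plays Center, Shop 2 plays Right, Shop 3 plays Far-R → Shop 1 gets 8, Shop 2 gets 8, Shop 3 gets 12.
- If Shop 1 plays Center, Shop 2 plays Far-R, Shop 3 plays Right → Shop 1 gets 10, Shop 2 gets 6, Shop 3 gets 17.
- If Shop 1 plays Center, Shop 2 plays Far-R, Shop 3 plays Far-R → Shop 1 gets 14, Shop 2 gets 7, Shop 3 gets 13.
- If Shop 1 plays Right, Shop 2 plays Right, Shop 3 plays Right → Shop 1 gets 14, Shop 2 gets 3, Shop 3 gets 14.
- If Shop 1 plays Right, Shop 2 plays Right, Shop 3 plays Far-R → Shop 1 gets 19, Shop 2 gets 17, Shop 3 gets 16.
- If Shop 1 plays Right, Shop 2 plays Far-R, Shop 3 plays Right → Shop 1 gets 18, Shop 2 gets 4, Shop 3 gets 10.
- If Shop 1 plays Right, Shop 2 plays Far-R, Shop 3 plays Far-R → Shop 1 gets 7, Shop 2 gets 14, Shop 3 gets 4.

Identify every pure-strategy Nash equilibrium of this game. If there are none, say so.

(Right, Right, Far-R), (Right, Far-R, Right)

For each player, find the best response to each opponent profile; mutual best responses are the pure NE.
Shop 1 against (Right, Right): payoffs 15, 14 → best response Center.
Shop 1 against (Right, Far-R): payoffs 8, 19 → best response Right.
Shop 1 against (Far-R, Right): payoffs 10, 18 → best response Right.
Shop 1 against (Far-R, Far-R): payoffs 14, 7 → best response Center.
Shop 2 against (Center, Right): payoffs 15, 6 → best response Right.
Shop 2 against (Center, Far-R): payoffs 8, 7 → best response Right.
Shop 2 against (Right, Right): payoffs 3, 4 → best response Far-R.
Shop 2 against (Right, Far-R): payoffs 17, 14 → best response Right.
Shop 3 against (Center, Right): payoffs 4, 12 → best response Far-R.
Shop 3 against (Center, Far-R): payoffs 17, 13 → best response Right.
Shop 3 against (Right, Right): payoffs 14, 16 → best response Far-R.
Shop 3 against (Right, Far-R): payoffs 10, 4 → best response Right.
Mutual best responses: (Right, Right, Far-R); (Right, Far-R, Right).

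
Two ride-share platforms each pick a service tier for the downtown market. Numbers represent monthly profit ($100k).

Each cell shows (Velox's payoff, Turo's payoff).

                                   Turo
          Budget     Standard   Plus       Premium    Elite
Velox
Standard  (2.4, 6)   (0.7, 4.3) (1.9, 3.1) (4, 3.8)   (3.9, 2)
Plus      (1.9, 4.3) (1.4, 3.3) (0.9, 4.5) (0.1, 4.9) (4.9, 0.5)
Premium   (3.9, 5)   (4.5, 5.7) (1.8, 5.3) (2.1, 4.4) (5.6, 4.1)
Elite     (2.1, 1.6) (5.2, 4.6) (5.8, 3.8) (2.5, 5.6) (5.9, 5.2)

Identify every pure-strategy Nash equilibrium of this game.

No pure-strategy Nash equilibrium.

For each player, find the best response to each opponent profile; mutual best responses are the pure NE.
Velox against Budget: payoffs 2.4, 1.9, 3.9, 2.1 → best response Premium.
Velox against Standard: payoffs 0.7, 1.4, 4.5, 5.2 → best response Elite.
Velox against Plus: payoffs 1.9, 0.9, 1.8, 5.8 → best response Elite.
Velox against Premium: payoffs 4, 0.1, 2.1, 2.5 → best response Standard.
Velox against Elite: payoffs 3.9, 4.9, 5.6, 5.9 → best response Elite.
Turo against Standard: payoffs 6, 4.3, 3.1, 3.8, 2 → best response Budget.
Turo against Plus: payoffs 4.3, 3.3, 4.5, 4.9, 0.5 → best response Premium.
Turo against Premium: payoffs 5, 5.7, 5.3, 4.4, 4.1 → best response Standard.
Turo against Elite: payoffs 1.6, 4.6, 3.8, 5.6, 5.2 → best response Premium.
No profile is a mutual best response for all players.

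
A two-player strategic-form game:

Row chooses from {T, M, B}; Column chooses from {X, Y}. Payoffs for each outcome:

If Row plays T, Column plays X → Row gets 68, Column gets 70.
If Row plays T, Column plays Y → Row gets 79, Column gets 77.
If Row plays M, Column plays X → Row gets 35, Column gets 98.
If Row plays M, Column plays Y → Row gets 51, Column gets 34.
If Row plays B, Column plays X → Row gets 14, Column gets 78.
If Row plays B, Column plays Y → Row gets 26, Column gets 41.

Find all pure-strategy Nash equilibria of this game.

Pure NE: (T, Y)

Check each profile: it is a Nash equilibrium iff no player can strictly gain by switching unilaterally.
(T, X): Column can switch to Y (70 → 77). Not NE.
(T, Y): Row gets 79, best alternative 51; Column gets 77, best alternative 70. No profitable deviation — NE.
(M, X): Row can switch to T (35 → 68). Not NE.
(M, Y): Row can switch to T (51 → 79). Not NE.
(B, X): Row can switch to T (14 → 68). Not NE.
(B, Y): Row can switch to T (26 → 79). Not NE.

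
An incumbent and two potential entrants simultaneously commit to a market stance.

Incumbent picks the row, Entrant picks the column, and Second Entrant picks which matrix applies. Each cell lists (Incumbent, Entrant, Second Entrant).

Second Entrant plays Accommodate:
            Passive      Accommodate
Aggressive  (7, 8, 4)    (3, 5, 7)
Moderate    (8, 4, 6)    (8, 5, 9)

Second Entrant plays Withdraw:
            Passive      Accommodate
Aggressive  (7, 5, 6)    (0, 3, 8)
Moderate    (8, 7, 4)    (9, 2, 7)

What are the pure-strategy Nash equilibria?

Pure NE: (Moderate, Accommodate, Accommodate)

(Aggressive, Passive, Accommodate): Incumbent can switch to Moderate (7 → 8). Not NE.
(Aggressive, Passive, Withdraw): Incumbent can switch to Moderate (7 → 8). Not NE.
(Aggressive, Accommodate, Accommodate): Incumbent can switch to Moderate (3 → 8). Not NE.
(Aggressive, Accommodate, Withdraw): Incumbent can switch to Moderate (0 → 9). Not NE.
(Moderate, Passive, Accommodate): Entrant can switch to Accommodate (4 → 5). Not NE.
(Moderate, Passive, Withdraw): Second Entrant can switch to Accommodate (4 → 6). Not NE.
(Moderate, Accommodate, Accommodate): Incumbent gets 8, best alternative 3; Entrant gets 5, best alternative 4; Second Entrant gets 9, best alternative 7. No profitable deviation — NE.
(Moderate, Accommodate, Withdraw): Entrant can switch to Passive (2 → 7). Not NE.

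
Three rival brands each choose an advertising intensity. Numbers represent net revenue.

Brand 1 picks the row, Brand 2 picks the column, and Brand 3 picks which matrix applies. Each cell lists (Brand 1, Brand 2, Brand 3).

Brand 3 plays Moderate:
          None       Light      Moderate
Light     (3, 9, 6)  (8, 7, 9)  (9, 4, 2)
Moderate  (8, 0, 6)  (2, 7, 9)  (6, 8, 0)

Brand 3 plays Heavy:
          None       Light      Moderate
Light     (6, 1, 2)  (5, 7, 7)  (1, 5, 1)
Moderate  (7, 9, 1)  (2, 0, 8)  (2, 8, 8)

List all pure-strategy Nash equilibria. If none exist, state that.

No pure-strategy Nash equilibrium.

(Light, None, Moderate): Brand 1 can switch to Moderate (3 → 8). Not NE.
(Light, None, Heavy): Brand 1 can switch to Moderate (6 → 7). Not NE.
(Light, Light, Moderate): Brand 2 can switch to None (7 → 9). Not NE.
(Light, Light, Heavy): Brand 3 can switch to Moderate (7 → 9). Not NE.
(Light, Moderate, Moderate): Brand 2 can switch to None (4 → 9). Not NE.
(Light, Moderate, Heavy): Brand 1 can switch to Moderate (1 → 2). Not NE.
(The remaining 6 profiles each have a profitable deviation by the same check.)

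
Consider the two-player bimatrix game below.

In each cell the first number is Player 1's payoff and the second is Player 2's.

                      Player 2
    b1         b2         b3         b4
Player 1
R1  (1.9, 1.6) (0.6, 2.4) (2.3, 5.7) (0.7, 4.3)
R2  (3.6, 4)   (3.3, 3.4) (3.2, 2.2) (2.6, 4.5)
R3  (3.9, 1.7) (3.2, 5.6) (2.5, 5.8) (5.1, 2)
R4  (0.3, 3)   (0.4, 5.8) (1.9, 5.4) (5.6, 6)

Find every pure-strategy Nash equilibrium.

(R4, b4)

(R1, b1): Player 1 can switch to R2 (1.9 → 3.6). Not NE.
(R1, b2): Player 1 can switch to R2 (0.6 → 3.3). Not NE.
(R1, b3): Player 1 can switch to R2 (2.3 → 3.2). Not NE.
(R1, b4): Player 1 can switch to R2 (0.7 → 2.6). Not NE.
(R2, b1): Player 1 can switch to R3 (3.6 → 3.9). Not NE.
(R2, b2): Player 2 can switch to b1 (3.4 → 4). Not NE.
(R2, b3): Player 2 can switch to b1 (2.2 → 4). Not NE.
(R2, b4): Player 1 can switch to R3 (2.6 → 5.1). Not NE.
(R4, b4): Player 1 gets 5.6, best alternative 5.1; Player 2 gets 6, best alternative 5.8. No profitable deviation — NE.
(The remaining 7 profiles each have a profitable deviation by the same check.)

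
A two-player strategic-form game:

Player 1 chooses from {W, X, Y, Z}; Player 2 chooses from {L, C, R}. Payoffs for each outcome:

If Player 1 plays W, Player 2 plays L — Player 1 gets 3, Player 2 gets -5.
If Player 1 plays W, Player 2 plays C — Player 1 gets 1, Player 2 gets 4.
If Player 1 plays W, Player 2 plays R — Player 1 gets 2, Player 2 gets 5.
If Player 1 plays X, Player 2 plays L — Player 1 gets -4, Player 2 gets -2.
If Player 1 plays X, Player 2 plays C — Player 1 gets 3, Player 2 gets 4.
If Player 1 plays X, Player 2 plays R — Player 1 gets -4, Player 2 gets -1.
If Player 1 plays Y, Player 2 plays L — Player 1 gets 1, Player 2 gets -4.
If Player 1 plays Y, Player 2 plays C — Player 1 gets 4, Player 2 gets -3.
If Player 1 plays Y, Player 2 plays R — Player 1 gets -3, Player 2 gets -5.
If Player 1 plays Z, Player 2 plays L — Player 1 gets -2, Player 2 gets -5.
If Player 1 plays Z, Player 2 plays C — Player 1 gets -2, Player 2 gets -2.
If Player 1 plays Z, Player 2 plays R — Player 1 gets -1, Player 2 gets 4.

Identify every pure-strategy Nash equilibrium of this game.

The pure Nash equilibria are (W, R); (Y, C).

(W, L): Player 2 can switch to C (-5 → 4). Not NE.
(W, C): Player 1 can switch to X (1 → 3). Not NE.
(W, R): Player 1 gets 2, best alternative -1; Player 2 gets 5, best alternative 4. No profitable deviation — NE.
(X, L): Player 1 can switch to W (-4 → 3). Not NE.
(X, C): Player 1 can switch to Y (3 → 4). Not NE.
(X, R): Player 1 can switch to W (-4 → 2). Not NE.
(Y, L): Player 1 can switch to W (1 → 3). Not NE.
(Y, C): Player 1 gets 4, best alternative 3; Player 2 gets -3, best alternative -4. No profitable deviation — NE.
(Y, R): Player 1 can switch to W (-3 → 2). Not NE.
(Z, L): Player 1 can switch to W (-2 → 3). Not NE.
(Z, C): Player 1 can switch to W (-2 → 1). Not NE.
(Z, R): Player 1 can switch to W (-1 → 2). Not NE.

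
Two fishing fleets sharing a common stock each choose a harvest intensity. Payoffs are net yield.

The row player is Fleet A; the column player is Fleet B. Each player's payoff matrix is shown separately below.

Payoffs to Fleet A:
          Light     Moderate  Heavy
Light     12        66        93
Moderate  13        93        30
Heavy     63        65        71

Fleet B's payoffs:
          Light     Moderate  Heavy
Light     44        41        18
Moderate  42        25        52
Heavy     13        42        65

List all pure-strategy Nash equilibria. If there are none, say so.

none

Mark each player's best response to every combination of opponents' strategies; a profile where every player is best-responding is a pure Nash equilibrium.
Fleet A against Light: payoffs 12, 13, 63 → best response Heavy.
Fleet A against Moderate: payoffs 66, 93, 65 → best response Moderate.
Fleet A against Heavy: payoffs 93, 30, 71 → best response Light.
Fleet B against Light: payoffs 44, 41, 18 → best response Light.
Fleet B against Moderate: payoffs 42, 25, 52 → best response Heavy.
Fleet B against Heavy: payoffs 13, 42, 65 → best response Heavy.
No profile is a mutual best response for all players.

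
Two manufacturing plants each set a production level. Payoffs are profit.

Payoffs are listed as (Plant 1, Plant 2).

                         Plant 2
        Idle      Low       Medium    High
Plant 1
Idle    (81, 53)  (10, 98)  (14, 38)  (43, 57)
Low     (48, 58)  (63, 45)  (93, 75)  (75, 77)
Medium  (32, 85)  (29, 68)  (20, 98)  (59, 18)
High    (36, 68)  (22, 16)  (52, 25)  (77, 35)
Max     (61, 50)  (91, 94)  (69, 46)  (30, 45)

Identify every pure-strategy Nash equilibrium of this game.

(Idle, Idle): Plant 2 can switch to Low (53 → 98). Not NE.
(Idle, Low): Plant 1 can switch to Low (10 → 63). Not NE.
(Idle, Medium): Plant 1 can switch to Low (14 → 93). Not NE.
(Idle, High): Plant 1 can switch to Low (43 → 75). Not NE.
(Low, Idle): Plant 1 can switch to Idle (48 → 81). Not NE.
(Low, Low): Plant 1 can switch to Max (63 → 91). Not NE.
(Max, Low): Plant 1 gets 91, best alternative 63; Plant 2 gets 94, best alternative 50. No profitable deviation — NE.
(The remaining 13 profiles each have a profitable deviation by the same check.)

The unique pure-strategy Nash equilibrium is (Max, Low).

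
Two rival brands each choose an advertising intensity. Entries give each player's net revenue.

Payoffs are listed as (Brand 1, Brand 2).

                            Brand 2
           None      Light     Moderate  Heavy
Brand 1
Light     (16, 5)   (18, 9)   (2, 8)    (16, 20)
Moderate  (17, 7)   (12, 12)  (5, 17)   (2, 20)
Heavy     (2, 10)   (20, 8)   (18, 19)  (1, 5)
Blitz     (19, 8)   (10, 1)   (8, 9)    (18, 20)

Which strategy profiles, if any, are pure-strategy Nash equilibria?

Check each profile: it is a Nash equilibrium iff no player can strictly gain by switching unilaterally.
(Light, None): Brand 1 can switch to Moderate (16 → 17). Not NE.
(Light, Light): Brand 1 can switch to Heavy (18 → 20). Not NE.
(Light, Moderate): Brand 1 can switch to Moderate (2 → 5). Not NE.
(Light, Heavy): Brand 1 can switch to Blitz (16 → 18). Not NE.
(Moderate, None): Brand 1 can switch to Blitz (17 → 19). Not NE.
(Moderate, Light): Brand 1 can switch to Light (12 → 18). Not NE.
(Heavy, Moderate): Brand 1 gets 18, best alternative 8; Brand 2 gets 19, best alternative 10. No profitable deviation — NE.
(Blitz, Heavy): Brand 1 gets 18, best alternative 16; Brand 2 gets 20, best alternative 9. No profitable deviation — NE.
(The remaining 8 profiles each have a profitable deviation by the same check.)

The pure Nash equilibria are (Heavy, Moderate) and (Blitz, Heavy).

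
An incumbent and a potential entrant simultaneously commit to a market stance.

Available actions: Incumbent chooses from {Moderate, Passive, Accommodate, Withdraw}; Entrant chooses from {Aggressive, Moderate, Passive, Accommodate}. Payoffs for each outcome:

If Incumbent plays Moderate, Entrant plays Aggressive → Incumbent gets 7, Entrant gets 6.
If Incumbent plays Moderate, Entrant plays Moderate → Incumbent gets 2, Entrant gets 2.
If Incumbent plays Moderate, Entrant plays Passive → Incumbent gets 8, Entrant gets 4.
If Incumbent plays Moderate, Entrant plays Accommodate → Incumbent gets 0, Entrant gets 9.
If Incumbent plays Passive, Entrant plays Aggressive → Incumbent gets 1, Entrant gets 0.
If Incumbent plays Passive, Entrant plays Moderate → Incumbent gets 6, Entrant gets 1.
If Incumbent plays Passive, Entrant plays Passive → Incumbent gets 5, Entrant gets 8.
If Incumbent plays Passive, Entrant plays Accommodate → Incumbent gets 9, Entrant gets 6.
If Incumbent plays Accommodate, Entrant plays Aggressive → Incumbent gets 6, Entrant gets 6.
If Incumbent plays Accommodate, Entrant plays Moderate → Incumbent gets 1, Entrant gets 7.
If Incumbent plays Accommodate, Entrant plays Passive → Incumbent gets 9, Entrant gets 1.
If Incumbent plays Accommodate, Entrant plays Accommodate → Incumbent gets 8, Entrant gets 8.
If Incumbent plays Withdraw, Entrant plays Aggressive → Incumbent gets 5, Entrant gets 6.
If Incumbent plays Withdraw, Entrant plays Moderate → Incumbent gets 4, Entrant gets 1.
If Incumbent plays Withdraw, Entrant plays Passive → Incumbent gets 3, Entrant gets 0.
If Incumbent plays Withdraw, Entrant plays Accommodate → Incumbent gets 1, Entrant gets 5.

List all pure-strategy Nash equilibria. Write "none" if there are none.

Incumbent against Aggressive: payoffs 7, 1, 6, 5 → best response Moderate.
Incumbent against Moderate: payoffs 2, 6, 1, 4 → best response Passive.
Incumbent against Passive: payoffs 8, 5, 9, 3 → best response Accommodate.
Incumbent against Accommodate: payoffs 0, 9, 8, 1 → best response Passive.
Entrant against Moderate: payoffs 6, 2, 4, 9 → best response Accommodate.
Entrant against Passive: payoffs 0, 1, 8, 6 → best response Passive.
Entrant against Accommodate: payoffs 6, 7, 1, 8 → best response Accommodate.
Entrant against Withdraw: payoffs 6, 1, 0, 5 → best response Aggressive.
No profile is a mutual best response for all players.

This game has no pure Nash equilibrium.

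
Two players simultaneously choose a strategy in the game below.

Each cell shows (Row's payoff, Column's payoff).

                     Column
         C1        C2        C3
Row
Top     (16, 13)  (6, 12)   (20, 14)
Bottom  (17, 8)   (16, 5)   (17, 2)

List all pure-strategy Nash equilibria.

Pure-strategy Nash equilibria: (Top, C3) and (Bottom, C1)

Check each profile: it is a Nash equilibrium iff no player can strictly gain by switching unilaterally.
(Top, C1): Row can switch to Bottom (16 → 17). Not NE.
(Top, C2): Row can switch to Bottom (6 → 16). Not NE.
(Top, C3): Row gets 20, best alternative 17; Column gets 14, best alternative 13. No profitable deviation — NE.
(Bottom, C1): Row gets 17, best alternative 16; Column gets 8, best alternative 5. No profitable deviation — NE.
(Bottom, C2): Column can switch to C1 (5 → 8). Not NE.
(Bottom, C3): Row can switch to Top (17 → 20). Not NE.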